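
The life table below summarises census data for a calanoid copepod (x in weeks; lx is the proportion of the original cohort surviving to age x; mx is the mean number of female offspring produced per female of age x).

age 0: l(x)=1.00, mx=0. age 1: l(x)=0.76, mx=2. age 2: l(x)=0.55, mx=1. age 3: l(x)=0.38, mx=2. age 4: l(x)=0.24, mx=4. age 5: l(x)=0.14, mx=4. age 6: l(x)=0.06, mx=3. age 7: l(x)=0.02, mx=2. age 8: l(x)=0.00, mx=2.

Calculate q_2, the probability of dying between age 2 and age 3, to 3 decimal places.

0.309

q_2 = (l_2 − l_3) / l_2 = (0.55 − 0.38) / 0.55
     = 0.17 / 0.55 = 0.309091… → 0.309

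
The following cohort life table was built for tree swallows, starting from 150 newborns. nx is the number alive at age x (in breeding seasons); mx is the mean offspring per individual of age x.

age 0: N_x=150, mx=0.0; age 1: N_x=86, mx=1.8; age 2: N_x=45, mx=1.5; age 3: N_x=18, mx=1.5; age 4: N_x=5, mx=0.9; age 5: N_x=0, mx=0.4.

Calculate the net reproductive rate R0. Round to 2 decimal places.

1.69

lx = nx/n0 = nx/150: 1, 0.57333…, 0.3, 0.12, 0.03333…, 0
lx·mx by age: 0, 1.032…, 0.45, 0.18, 0.03…, 0
R0 = Σ lx·mx = 1.692… → 1.69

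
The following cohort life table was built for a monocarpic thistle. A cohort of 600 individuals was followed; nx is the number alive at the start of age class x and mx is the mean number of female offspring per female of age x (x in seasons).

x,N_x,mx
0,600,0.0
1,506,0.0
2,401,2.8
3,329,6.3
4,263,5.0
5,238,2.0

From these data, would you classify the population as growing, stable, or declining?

growing

lx = nx/n0 = nx/600: 1, 0.84333…, 0.66833…, 0.54833…, 0.43833…, 0.39667…
R0 = Σ lx·mx = 0 + 0 + 1.871333… + 3.4545… + 2.191667… + 0.793333… = 8.310833…
R0 > 1, so the population is growing.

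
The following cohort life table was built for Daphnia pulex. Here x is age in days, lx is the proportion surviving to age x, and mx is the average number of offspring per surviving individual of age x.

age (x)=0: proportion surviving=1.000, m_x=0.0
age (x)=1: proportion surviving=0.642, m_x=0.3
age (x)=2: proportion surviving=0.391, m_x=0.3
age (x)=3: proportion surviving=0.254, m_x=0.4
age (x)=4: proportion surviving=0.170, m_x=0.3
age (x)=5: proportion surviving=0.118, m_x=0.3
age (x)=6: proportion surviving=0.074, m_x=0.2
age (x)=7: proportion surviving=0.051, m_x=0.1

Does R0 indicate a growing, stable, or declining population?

R0 = Σ lx·mx = 0 + 0.1926 + 0.1173 + 0.1016 + 0.051 + 0.0354 + 0.0148 + 0.0051 = 0.5178
R0 < 1, so the population is declining.

declining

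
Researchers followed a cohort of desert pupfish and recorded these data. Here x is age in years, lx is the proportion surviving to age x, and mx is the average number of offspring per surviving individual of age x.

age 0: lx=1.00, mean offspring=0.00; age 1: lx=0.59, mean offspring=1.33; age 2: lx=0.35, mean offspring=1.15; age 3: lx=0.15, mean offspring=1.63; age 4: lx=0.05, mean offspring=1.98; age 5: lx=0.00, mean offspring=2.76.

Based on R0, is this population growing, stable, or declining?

growing

R0 = Σ lx·mx = 0 + 0.7847 + 0.4025 + 0.2445 + 0.099 + 0 = 1.5307
R0 > 1, so the population is growing.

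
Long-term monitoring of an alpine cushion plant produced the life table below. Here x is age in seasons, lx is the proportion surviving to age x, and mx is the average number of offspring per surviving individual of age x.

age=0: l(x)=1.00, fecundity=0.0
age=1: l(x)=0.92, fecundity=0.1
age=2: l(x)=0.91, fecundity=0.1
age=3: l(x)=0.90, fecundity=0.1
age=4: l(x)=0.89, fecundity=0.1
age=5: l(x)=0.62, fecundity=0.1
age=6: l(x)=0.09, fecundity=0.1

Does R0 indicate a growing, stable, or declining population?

declining

R0 = Σ lx·mx = 0 + 0.092 + 0.091 + 0.09 + 0.089 + 0.062 + 0.009 = 0.433
R0 < 1, so the population is declining.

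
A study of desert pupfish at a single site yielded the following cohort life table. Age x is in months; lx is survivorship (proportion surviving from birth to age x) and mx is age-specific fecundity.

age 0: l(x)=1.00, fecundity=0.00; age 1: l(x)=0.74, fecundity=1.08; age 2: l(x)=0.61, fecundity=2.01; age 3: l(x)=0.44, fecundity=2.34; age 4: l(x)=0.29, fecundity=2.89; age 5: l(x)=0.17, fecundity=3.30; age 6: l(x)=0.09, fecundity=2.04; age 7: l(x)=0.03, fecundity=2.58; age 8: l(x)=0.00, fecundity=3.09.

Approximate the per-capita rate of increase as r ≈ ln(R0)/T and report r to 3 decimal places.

0.517

R0 = Σ lx·mx = 0 + 0.7992 + 1.2261 + 1.0296 + 0.8381 + 0.561 + 0.1836 + 0.0774 + 0 = 4.715
Σ x·lx·mx = 14.141; T = 14.141/4.715 = 2.99915…
r ≈ ln(R0)/T = ln(4.715)/2.99915… = 0.51706… → 0.517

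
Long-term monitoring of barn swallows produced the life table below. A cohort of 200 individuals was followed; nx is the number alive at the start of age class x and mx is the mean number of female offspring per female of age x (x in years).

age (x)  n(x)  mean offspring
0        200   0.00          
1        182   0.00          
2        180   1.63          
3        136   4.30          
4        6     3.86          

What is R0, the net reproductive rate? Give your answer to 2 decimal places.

4.51

lx = nx/n0 = nx/200: 1, 0.91, 0.9, 0.68, 0.03
lx·mx by age: 0, 0, 1.467, 2.924, 0.1158
R0 = Σ lx·mx = 4.5068 → 4.51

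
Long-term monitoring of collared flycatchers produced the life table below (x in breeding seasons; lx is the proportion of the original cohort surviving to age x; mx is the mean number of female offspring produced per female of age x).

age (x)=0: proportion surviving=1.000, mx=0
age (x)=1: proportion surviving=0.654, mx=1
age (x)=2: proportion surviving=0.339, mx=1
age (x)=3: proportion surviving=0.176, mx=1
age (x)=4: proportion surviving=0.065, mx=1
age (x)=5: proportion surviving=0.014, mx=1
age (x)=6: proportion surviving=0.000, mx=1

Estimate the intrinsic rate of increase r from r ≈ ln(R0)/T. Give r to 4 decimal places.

0.1262

R0 = Σ lx·mx = 0 + 0.654 + 0.339 + 0.176 + 0.065 + 0.014 + 0 = 1.248
Σ x·lx·mx = 2.19; T = 2.19/1.248 = 1.75481…
r ≈ ln(R0)/T = ln(1.248)/1.75481… = 0.126249… → 0.1262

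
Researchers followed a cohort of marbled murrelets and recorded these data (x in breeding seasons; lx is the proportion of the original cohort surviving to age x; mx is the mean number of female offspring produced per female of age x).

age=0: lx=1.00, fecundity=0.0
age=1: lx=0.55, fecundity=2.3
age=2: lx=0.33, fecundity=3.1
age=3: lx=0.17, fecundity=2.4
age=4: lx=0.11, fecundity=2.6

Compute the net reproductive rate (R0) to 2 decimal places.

2.98

lx·mx by age: 0, 1.265, 1.023, 0.408, 0.286
R0 = Σ lx·mx = 2.982 → 2.98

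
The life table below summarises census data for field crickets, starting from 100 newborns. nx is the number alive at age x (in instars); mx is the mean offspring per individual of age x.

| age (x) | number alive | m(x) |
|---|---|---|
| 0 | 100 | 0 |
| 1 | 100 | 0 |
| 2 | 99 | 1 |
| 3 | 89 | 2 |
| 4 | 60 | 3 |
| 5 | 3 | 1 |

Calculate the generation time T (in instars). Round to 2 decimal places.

3.19

lx = nx/n0 = nx/100: 1, 1, 0.99, 0.89, 0.6, 0.03
lx·mx: 0, 0, 0.99, 1.78, 1.8, 0.03 → R0 = 4.6
x·lx·mx: 0, 0, 1.98, 5.34, 7.2, 0.15 → Σ = 14.67
T = 14.67 / 4.6 = 3.18913… → 3.19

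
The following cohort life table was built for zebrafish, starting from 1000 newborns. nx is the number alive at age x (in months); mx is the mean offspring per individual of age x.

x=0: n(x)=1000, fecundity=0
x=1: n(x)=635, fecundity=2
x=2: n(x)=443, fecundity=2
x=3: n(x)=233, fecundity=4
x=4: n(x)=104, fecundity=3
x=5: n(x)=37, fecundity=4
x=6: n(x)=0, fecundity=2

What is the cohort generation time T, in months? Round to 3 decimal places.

2.206

lx = nx/n0 = nx/1000: 1, 0.635, 0.443, 0.233, 0.104, 0.037, 0
lx·mx: 0, 1.27, 0.886, 0.932, 0.312, 0.148, 0 → R0 = 3.548
x·lx·mx: 0, 1.27, 1.772, 2.796, 1.248, 0.74, 0 → Σ = 7.826
T = 7.826 / 3.548 = 2.20575… → 2.206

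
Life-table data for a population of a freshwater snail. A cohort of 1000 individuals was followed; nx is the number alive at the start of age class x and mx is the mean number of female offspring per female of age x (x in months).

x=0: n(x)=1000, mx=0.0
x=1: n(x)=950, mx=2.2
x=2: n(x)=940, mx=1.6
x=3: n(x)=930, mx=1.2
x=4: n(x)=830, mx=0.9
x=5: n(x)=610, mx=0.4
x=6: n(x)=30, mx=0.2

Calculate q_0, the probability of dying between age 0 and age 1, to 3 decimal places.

lx = nx/n0 = nx/1000: 1, 0.95, 0.94, 0.93, 0.83, 0.61, 0.03
q_0 = (l_0 − l_1) / l_0 = (1 − 0.95) / 1
     = 0.05 / 1 = 0.05 → 0.050

0.050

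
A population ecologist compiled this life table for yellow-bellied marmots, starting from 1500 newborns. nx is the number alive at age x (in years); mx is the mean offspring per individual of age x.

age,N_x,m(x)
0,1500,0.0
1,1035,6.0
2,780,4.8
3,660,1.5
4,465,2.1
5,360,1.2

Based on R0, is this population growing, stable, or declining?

lx = nx/n0 = nx/1500: 1, 0.69, 0.52, 0.44, 0.31, 0.24
R0 = Σ lx·mx = 0 + 4.14 + 2.496 + 0.66 + 0.651 + 0.288 = 8.235
R0 > 1, so the population is growing.

growing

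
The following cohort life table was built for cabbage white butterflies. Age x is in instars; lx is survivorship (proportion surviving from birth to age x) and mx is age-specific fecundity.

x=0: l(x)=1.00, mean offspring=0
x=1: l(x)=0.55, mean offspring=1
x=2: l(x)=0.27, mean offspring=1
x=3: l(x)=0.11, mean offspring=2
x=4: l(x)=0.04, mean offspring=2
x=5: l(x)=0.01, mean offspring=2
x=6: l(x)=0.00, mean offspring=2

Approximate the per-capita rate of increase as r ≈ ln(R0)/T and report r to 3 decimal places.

0.069

R0 = Σ lx·mx = 0 + 0.55 + 0.27 + 0.22 + 0.08 + 0.02 + 0 = 1.14
Σ x·lx·mx = 2.17; T = 2.17/1.14 = 1.90351…
r ≈ ln(R0)/T = ln(1.14)/1.90351… = 0.06884… → 0.069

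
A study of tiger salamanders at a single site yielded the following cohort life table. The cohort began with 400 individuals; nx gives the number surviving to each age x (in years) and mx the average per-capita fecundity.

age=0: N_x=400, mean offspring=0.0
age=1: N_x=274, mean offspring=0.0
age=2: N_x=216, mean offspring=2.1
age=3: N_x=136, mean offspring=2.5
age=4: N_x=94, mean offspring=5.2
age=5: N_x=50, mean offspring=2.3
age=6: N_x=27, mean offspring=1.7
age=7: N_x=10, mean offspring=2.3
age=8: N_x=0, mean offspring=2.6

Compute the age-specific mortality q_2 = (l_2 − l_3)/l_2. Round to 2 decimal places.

lx = nx/n0 = nx/400: 1, 0.685, 0.54, 0.34, 0.235, 0.125, 0.0675, 0.025, 0
q_2 = (l_2 − l_3) / l_2 = (0.54 − 0.34) / 0.54
     = 0.2 / 0.54 = 0.37037… → 0.37

0.37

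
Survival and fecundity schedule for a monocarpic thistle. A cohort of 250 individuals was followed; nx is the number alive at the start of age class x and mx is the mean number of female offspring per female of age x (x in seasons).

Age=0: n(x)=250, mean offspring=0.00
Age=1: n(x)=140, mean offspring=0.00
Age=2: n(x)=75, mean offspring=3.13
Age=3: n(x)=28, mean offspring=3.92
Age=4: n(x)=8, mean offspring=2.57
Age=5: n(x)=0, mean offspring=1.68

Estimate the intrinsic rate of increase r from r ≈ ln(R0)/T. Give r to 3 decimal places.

lx = nx/n0 = nx/250: 1, 0.56, 0.3, 0.112, 0.032, 0
R0 = Σ lx·mx = 0 + 0 + 0.939 + 0.43904 + 0.08224 + 0 = 1.46028
Σ x·lx·mx = 3.52408; T = 3.52408/1.46028 = 2.41329…
r ≈ ln(R0)/T = ln(1.46028)/2.41329… = 0.15689… → 0.157

0.157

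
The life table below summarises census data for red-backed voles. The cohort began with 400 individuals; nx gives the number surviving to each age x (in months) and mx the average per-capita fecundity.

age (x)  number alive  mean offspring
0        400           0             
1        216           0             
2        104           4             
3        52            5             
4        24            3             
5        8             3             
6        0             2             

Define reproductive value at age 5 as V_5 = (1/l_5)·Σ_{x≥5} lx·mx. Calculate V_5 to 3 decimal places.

3.000

lx = nx/n0 = nx/400: 1, 0.54, 0.26, 0.13, 0.06, 0.02, 0
lx·mx for x ≥ 5: 0.06, 0 → sum = 0.06
V_5 = 0.06 / l_5 = 0.06 / 0.02 = 3 → 3.000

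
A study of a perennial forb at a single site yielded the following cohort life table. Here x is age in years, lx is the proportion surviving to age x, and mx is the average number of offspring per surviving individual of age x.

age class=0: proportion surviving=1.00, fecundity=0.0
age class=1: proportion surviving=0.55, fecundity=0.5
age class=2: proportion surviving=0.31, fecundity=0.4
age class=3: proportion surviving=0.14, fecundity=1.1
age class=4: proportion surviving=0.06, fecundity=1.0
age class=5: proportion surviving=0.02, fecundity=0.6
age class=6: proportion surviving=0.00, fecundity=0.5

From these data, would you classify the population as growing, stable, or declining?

R0 = Σ lx·mx = 0 + 0.275 + 0.124 + 0.154 + 0.06 + 0.012 + 0 = 0.625
R0 < 1, so the population is declining.

declining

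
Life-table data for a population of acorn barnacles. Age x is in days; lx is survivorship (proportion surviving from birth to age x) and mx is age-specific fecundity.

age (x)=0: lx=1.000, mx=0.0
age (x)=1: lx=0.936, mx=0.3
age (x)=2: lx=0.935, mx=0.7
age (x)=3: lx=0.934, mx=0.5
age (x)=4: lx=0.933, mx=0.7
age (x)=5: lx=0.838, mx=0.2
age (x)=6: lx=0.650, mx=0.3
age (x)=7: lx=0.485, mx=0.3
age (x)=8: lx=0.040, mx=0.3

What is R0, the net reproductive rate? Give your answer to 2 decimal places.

2.58

lx·mx by age: 0, 0.2808, 0.6545, 0.467, 0.6531, 0.1676, 0.195, 0.1455, 0.012
R0 = Σ lx·mx = 2.5755 → 2.58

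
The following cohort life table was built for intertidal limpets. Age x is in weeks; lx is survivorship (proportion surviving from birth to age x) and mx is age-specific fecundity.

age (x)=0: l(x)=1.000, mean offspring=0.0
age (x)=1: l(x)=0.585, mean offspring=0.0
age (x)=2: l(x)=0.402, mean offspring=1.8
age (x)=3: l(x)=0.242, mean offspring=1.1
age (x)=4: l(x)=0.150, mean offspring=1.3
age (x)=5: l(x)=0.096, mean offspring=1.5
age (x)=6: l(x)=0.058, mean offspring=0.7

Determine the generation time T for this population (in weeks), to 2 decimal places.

lx·mx: 0, 0, 0.7236, 0.2662, 0.195, 0.144, 0.0406 → R0 = 1.3694
x·lx·mx: 0, 0, 1.4472, 0.7986, 0.78, 0.72, 0.2436 → Σ = 3.9894
T = 3.9894 / 1.3694 = 2.913247… → 2.91

2.91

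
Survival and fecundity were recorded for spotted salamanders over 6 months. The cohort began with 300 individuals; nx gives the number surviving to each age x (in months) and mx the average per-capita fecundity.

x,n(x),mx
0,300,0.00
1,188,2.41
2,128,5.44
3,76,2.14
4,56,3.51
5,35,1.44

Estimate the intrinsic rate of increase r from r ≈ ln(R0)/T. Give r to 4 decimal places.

0.7620

lx = nx/n0 = nx/300: 1, 0.62667…, 0.42667…, 0.25333…, 0.18667…, 0.11667…
R0 = Σ lx·mx = 0 + 1.51027… + 2.32107… + 0.54213… + 0.6552… + 0.168… = 5.196667…
Σ x·lx·mx = 11.2396…; T = 11.2396…/5.196667… = 2.16285…
r ≈ ln(R0)/T = ln(5.196667…)/2.16285… = 0.761966… → 0.7620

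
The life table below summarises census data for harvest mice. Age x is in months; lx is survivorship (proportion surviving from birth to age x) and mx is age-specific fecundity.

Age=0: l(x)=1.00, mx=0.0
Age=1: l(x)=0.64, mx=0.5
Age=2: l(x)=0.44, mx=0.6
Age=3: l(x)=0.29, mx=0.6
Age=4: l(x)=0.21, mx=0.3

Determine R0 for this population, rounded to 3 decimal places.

lx·mx by age: 0, 0.32, 0.264, 0.174, 0.063
R0 = Σ lx·mx = 0.821 → 0.821

0.821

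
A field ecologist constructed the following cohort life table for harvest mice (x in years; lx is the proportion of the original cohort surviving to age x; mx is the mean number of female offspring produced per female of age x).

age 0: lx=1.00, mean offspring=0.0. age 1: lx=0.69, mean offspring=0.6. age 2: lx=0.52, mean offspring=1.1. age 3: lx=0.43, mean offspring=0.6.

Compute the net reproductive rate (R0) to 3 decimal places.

1.244

lx·mx by age: 0, 0.414, 0.572, 0.258
R0 = Σ lx·mx = 1.244 → 1.244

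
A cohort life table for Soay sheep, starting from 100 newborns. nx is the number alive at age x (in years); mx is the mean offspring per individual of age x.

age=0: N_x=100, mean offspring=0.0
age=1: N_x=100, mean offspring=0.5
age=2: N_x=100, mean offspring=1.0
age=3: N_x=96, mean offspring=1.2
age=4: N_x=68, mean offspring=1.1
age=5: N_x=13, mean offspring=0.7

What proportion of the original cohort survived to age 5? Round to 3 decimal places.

0.130

l_5 = n_5/n_0 = 13/100 = 0.13 → 0.130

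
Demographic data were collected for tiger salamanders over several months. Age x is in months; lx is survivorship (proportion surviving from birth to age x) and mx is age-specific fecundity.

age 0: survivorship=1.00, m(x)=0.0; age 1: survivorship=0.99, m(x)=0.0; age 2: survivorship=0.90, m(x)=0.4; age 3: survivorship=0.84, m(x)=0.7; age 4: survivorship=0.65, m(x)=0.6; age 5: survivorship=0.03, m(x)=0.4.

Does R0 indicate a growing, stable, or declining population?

R0 = Σ lx·mx = 0 + 0 + 0.36 + 0.588 + 0.39 + 0.012 = 1.35
R0 > 1, so the population is growing.

growing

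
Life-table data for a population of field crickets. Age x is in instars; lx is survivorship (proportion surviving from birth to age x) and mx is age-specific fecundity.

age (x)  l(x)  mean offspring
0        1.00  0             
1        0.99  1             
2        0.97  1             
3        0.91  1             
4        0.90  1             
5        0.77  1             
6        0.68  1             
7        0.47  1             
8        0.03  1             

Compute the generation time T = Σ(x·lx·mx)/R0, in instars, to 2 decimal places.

3.62

lx·mx: 0, 0.99, 0.97, 0.91, 0.9, 0.77, 0.68, 0.47, 0.03 → R0 = 5.72
x·lx·mx: 0, 0.99, 1.94, 2.73, 3.6, 3.85, 4.08, 3.29, 0.24 → Σ = 20.72
T = 20.72 / 5.72 = 3.622378… → 3.62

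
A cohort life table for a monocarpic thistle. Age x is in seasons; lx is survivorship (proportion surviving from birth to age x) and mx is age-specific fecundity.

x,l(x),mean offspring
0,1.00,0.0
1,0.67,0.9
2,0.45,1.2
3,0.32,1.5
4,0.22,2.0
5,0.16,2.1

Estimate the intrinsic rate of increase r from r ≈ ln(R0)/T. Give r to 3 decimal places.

0.320

R0 = Σ lx·mx = 0 + 0.603 + 0.54 + 0.48 + 0.44 + 0.336 = 2.399
Σ x·lx·mx = 6.563; T = 6.563/2.399 = 2.73572…
r ≈ ln(R0)/T = ln(2.399)/2.73572… = 0.31986… → 0.320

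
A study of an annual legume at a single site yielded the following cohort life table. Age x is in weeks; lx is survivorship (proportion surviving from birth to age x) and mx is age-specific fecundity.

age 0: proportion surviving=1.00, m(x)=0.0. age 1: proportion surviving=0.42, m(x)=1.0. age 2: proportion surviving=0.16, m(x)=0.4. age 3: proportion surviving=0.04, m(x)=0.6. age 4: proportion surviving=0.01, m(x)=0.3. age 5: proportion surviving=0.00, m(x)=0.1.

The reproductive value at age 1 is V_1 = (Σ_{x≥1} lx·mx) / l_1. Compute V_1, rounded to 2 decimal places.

1.22

lx·mx for x ≥ 1: 0.42, 0.064, 0.024, 0.003, 0 → sum = 0.511
V_1 = 0.511 / l_1 = 0.511 / 0.42 = 1.216667… → 1.22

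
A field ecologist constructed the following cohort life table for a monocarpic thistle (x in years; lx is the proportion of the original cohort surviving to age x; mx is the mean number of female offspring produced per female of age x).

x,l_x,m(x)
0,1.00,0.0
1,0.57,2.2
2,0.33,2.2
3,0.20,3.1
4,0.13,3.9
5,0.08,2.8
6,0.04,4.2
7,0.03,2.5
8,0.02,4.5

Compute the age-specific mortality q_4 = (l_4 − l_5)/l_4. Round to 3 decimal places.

0.385

q_4 = (l_4 − l_5) / l_4 = (0.13 − 0.08) / 0.13
     = 0.05 / 0.13 = 0.384615… → 0.385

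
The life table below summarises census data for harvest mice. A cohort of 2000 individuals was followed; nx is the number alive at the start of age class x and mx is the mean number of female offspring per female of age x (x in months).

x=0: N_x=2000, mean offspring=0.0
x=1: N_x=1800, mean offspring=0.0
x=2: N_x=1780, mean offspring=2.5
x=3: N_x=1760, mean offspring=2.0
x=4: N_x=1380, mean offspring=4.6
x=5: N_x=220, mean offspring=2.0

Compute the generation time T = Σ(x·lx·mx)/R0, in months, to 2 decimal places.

3.19

lx = nx/n0 = nx/2000: 1, 0.9, 0.89, 0.88, 0.69, 0.11
lx·mx: 0, 0, 2.225, 1.76, 3.174, 0.22 → R0 = 7.379
x·lx·mx: 0, 0, 4.45, 5.28, 12.696, 1.1 → Σ = 23.526
T = 23.526 / 7.379 = 3.188237… → 3.19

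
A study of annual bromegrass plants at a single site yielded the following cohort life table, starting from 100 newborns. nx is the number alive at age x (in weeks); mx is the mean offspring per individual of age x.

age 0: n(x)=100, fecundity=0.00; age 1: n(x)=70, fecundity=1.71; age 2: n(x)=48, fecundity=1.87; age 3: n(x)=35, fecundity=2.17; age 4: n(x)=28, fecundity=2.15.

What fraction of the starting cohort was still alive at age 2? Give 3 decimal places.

0.480

l_2 = n_2/n_0 = 48/100 = 0.48 → 0.480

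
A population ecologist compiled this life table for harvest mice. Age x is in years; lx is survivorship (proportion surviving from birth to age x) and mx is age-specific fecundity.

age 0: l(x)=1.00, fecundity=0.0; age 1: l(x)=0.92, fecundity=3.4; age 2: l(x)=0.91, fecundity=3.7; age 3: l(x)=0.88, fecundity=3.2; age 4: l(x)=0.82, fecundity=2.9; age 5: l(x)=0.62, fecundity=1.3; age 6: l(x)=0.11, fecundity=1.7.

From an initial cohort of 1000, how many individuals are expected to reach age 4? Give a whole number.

Expected survivors = N0 · l_4 = 1000 × 0.82 = 820 → 820

820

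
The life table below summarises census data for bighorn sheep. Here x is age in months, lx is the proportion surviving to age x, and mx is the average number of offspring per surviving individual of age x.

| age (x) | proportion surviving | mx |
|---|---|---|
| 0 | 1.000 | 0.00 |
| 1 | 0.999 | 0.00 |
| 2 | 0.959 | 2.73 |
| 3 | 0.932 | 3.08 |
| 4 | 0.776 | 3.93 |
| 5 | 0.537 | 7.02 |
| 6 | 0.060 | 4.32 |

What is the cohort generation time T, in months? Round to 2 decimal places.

lx·mx: 0, 0, 2.61807, 2.87056, 3.04968, 3.76974, 0.2592 → R0 = 12.56725
x·lx·mx: 0, 0, 5.23614, 8.61168, 12.19872, 18.8487, 1.5552 → Σ = 46.45044
T = 46.45044 / 12.56725 = 3.69615… → 3.70

3.70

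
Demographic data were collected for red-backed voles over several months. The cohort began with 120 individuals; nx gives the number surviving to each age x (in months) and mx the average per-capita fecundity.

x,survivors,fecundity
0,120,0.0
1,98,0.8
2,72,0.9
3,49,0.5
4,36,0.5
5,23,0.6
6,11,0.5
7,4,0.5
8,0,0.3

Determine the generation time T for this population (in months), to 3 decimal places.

2.268

lx = nx/n0 = nx/120: 1, 0.81667…, 0.6, 0.40833…, 0.3, 0.19167…, 0.09167…, 0.03333…, 0
lx·mx: 0, 0.653333…, 0.54, 0.204167…, 0.15, 0.115…, 0.045833…, 0.016667…, 0 → R0 = 1.725…
x·lx·mx: 0, 0.653333…, 1.08, 0.6125…, 0.6, 0.575…, 0.275…, 0.116667…, 0 → Σ = 3.9125…
T = 3.9125… / 1.725… = 2.268116… → 2.268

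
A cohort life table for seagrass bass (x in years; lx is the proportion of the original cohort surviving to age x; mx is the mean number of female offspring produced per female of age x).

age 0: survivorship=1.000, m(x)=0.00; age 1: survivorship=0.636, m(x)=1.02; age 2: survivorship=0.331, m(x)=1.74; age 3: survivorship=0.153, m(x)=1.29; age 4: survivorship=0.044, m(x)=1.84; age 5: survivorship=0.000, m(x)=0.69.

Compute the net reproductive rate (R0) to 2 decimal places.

lx·mx by age: 0, 0.64872, 0.57594, 0.19737, 0.08096, 0
R0 = Σ lx·mx = 1.50299 → 1.50

1.50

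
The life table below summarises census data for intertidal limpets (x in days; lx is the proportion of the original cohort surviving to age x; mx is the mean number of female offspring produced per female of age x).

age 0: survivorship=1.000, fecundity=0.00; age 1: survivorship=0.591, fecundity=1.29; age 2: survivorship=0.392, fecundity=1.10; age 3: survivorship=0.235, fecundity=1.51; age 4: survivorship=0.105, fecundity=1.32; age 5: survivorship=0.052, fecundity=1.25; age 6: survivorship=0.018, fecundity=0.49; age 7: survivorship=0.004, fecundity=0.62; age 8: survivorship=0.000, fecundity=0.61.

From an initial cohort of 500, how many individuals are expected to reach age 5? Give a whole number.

26

Expected survivors = N0 · l_5 = 500 × 0.052 = 26 → 26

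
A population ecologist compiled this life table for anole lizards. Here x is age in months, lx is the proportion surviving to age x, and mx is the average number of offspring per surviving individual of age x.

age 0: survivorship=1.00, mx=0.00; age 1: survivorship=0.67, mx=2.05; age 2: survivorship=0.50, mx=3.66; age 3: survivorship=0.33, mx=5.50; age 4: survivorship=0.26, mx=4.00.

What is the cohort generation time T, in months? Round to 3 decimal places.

lx·mx: 0, 1.3735, 1.83, 1.815, 1.04 → R0 = 6.0585
x·lx·mx: 0, 1.3735, 3.66, 5.445, 4.16 → Σ = 14.6385
T = 14.6385 / 6.0585 = 2.416192… → 2.416

2.416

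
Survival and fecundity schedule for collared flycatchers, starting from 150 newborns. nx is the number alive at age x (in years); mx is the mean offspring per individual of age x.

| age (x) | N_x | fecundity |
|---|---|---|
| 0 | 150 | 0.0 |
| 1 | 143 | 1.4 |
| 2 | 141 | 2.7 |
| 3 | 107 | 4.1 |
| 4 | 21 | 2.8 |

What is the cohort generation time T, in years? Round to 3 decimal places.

2.330

lx = nx/n0 = nx/150: 1, 0.95333…, 0.94, 0.71333…, 0.14
lx·mx: 0, 1.334667…, 2.538, 2.924667…, 0.392 → R0 = 7.189333…
x·lx·mx: 0, 1.334667…, 5.076, 8.774…, 1.568 → Σ = 16.752667…
T = 16.752667… / 7.189333… = 2.330211… → 2.330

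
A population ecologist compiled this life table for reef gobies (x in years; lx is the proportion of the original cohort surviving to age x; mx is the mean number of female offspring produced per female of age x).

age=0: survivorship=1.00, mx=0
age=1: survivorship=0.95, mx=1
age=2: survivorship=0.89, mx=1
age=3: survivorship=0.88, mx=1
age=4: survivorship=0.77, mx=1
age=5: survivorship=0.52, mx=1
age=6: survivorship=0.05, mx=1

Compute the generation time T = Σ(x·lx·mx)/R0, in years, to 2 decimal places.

lx·mx: 0, 0.95, 0.89, 0.88, 0.77, 0.52, 0.05 → R0 = 4.06
x·lx·mx: 0, 0.95, 1.78, 2.64, 3.08, 2.6, 0.3 → Σ = 11.35
T = 11.35 / 4.06 = 2.795567… → 2.80

2.80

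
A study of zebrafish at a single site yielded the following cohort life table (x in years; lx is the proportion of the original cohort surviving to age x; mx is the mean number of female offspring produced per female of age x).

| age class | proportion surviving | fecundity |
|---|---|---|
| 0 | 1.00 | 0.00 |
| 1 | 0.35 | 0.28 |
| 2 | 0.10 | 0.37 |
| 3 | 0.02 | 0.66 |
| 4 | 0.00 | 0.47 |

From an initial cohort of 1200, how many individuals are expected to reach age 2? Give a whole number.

120

Expected survivors = N0 · l_2 = 1200 × 0.10 = 120 → 120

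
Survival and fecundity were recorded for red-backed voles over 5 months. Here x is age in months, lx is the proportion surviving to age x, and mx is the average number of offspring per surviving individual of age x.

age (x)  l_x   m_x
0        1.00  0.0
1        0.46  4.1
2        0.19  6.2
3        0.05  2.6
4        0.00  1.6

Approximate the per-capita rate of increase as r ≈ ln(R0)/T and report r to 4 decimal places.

0.8008

R0 = Σ lx·mx = 0 + 1.886 + 1.178 + 0.13 + 0 = 3.194
Σ x·lx·mx = 4.632; T = 4.632/3.194 = 1.45022…
r ≈ ln(R0)/T = ln(3.194)/1.45022… = 0.800758… → 0.8008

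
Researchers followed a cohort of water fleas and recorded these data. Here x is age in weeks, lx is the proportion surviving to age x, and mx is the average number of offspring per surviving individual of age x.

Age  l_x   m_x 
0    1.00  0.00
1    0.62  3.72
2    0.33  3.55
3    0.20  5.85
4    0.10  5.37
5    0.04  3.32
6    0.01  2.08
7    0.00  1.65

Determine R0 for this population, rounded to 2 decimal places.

5.34

lx·mx by age: 0, 2.3064, 1.1715, 1.17, 0.537, 0.1328, 0.0208, 0
R0 = Σ lx·mx = 5.3385 → 5.34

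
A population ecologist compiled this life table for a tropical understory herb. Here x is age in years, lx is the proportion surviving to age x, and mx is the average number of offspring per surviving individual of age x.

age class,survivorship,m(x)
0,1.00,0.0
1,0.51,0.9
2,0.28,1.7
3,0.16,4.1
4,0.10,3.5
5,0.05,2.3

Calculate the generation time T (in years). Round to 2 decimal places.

lx·mx: 0, 0.459, 0.476, 0.656, 0.35, 0.115 → R0 = 2.056
x·lx·mx: 0, 0.459, 0.952, 1.968, 1.4, 0.575 → Σ = 5.354
T = 5.354 / 2.056 = 2.604086… → 2.60

2.60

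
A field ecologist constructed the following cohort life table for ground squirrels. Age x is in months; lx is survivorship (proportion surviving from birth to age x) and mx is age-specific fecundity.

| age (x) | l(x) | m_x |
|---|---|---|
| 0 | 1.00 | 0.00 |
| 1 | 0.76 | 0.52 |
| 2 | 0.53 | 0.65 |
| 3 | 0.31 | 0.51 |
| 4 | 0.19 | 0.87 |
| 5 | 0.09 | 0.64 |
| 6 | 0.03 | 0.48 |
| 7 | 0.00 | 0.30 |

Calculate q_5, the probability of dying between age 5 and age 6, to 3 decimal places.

0.667

q_5 = (l_5 − l_6) / l_5 = (0.09 − 0.03) / 0.09
     = 0.06 / 0.09 = 0.666667… → 0.667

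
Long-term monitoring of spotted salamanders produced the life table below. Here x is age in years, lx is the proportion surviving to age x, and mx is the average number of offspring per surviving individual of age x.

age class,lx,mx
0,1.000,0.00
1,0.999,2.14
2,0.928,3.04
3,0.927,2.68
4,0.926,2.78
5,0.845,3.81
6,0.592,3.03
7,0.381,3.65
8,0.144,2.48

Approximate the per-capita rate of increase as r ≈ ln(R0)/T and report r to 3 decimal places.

R0 = Σ lx·mx = 0 + 2.13786 + 2.82112 + 2.48436 + 2.57428 + 3.21945 + 1.79376 + 1.39065 + 0.35712 = 16.7786
Σ x·lx·mx = 64.98162; T = 64.98162/16.7786 = 3.87289…
r ≈ ln(R0)/T = ln(16.7786)/3.87289… = 0.72817… → 0.728

0.728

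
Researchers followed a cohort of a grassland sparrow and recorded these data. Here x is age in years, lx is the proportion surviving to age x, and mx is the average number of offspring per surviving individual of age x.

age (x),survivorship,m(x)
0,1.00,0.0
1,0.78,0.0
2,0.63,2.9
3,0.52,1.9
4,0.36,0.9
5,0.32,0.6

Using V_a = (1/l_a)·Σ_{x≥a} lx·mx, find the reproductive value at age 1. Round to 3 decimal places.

4.271

lx·mx for x ≥ 1: 0, 1.827, 0.988, 0.324, 0.192 → sum = 3.331
V_1 = 3.331 / l_1 = 3.331 / 0.78 = 4.270513… → 4.271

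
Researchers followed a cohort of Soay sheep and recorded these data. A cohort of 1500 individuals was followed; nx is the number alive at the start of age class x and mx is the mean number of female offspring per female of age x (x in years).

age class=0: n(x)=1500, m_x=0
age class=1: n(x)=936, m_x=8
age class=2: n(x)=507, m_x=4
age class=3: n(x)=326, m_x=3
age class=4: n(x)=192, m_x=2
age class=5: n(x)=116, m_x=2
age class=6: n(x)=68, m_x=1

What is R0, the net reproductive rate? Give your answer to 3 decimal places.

lx = nx/n0 = nx/1500: 1, 0.624, 0.338, 0.21733…, 0.128, 0.07733…, 0.04533…
lx·mx by age: 0, 4.992, 1.352, 0.652…, 0.256, 0.154667…, 0.045333…
R0 = Σ lx·mx = 7.452… → 7.452

7.452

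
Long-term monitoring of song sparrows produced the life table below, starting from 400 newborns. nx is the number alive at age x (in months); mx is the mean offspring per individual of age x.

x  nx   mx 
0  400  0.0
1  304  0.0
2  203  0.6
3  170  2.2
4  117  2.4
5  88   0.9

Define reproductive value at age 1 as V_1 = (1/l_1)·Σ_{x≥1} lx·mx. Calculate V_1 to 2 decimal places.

lx = nx/n0 = nx/400: 1, 0.76, 0.5075, 0.425, 0.2925, 0.22
lx·mx for x ≥ 1: 0, 0.3045, 0.935, 0.702, 0.198 → sum = 2.1395
V_1 = 2.1395 / l_1 = 2.1395 / 0.76 = 2.815132… → 2.82

2.82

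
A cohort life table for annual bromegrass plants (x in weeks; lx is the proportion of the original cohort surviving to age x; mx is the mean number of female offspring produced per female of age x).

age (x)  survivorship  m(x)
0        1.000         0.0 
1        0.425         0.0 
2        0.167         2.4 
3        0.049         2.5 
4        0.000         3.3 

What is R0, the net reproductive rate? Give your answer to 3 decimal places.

lx·mx by age: 0, 0, 0.4008, 0.1225, 0
R0 = Σ lx·mx = 0.5233 → 0.523

0.523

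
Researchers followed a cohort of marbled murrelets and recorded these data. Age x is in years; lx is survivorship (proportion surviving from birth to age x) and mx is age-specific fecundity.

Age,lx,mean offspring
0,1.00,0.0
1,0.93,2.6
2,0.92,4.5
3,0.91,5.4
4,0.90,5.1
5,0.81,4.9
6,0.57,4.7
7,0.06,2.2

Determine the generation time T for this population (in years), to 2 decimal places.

lx·mx: 0, 2.418, 4.14, 4.914, 4.59, 3.969, 2.679, 0.132 → R0 = 22.842
x·lx·mx: 0, 2.418, 8.28, 14.742, 18.36, 19.845, 16.074, 0.924 → Σ = 80.643
T = 80.643 / 22.842 = 3.53047… → 3.53

3.53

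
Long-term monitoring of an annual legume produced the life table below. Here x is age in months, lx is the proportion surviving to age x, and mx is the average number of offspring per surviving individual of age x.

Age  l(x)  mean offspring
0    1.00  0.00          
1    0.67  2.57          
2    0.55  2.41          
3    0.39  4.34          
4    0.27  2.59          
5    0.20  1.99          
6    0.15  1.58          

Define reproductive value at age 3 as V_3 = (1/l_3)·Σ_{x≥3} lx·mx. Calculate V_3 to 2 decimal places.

lx·mx for x ≥ 3: 1.6926, 0.6993, 0.398, 0.237 → sum = 3.0269
V_3 = 3.0269 / l_3 = 3.0269 / 0.39 = 7.761282… → 7.76

7.76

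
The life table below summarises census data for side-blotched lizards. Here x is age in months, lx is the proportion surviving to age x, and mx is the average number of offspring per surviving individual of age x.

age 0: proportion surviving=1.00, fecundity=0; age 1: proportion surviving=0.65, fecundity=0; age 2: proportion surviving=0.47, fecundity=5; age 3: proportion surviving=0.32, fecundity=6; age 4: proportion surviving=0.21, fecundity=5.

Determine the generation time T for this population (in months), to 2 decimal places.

lx·mx: 0, 0, 2.35, 1.92, 1.05 → R0 = 5.32
x·lx·mx: 0, 0, 4.7, 5.76, 4.2 → Σ = 14.66
T = 14.66 / 5.32 = 2.755639… → 2.76

2.76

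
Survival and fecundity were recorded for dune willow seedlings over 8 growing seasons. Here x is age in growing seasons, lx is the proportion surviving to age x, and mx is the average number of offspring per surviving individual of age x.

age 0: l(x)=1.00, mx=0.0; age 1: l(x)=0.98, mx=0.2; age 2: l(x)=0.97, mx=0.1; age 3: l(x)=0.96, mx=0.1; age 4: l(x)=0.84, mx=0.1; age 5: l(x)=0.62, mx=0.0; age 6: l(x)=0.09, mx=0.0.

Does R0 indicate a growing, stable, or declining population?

R0 = Σ lx·mx = 0 + 0.196 + 0.097 + 0.096 + 0.084 + 0 + 0 = 0.473
R0 < 1, so the population is declining.

declining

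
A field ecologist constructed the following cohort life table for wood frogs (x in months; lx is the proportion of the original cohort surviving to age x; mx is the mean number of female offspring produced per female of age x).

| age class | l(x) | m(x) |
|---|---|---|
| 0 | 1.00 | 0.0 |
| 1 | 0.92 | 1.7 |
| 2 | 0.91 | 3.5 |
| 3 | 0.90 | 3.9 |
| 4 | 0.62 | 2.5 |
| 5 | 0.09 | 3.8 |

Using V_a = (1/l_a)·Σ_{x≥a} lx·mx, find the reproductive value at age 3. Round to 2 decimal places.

6.00

lx·mx for x ≥ 3: 3.51, 1.55, 0.342 → sum = 5.402
V_3 = 5.402 / l_3 = 5.402 / 0.9 = 6.002222… → 6.00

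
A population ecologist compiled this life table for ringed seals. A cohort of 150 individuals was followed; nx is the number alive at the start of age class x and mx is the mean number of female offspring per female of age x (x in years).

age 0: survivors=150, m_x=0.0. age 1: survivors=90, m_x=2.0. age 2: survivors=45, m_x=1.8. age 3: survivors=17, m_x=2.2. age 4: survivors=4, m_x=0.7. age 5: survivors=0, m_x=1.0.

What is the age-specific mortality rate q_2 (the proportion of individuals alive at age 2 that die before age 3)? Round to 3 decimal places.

lx = nx/n0 = nx/150: 1, 0.6, 0.3, 0.11333…, 0.02667…, 0
q_2 = (l_2 − l_3) / l_2 = (0.3 − 0.113333…) / 0.3
     = 0.186667… / 0.3 = 0.622222… → 0.622

0.622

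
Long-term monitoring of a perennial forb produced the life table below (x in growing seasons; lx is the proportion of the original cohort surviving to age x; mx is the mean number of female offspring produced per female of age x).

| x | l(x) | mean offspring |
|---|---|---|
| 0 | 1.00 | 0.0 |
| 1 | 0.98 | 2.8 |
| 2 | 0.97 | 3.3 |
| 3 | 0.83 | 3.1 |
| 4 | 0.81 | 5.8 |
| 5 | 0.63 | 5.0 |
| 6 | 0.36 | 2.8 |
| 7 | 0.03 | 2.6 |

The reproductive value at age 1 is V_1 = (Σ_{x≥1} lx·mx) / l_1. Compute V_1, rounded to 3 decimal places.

17.808

lx·mx for x ≥ 1: 2.744, 3.201, 2.573, 4.698, 3.15, 1.008, 0.078 → sum = 17.452
V_1 = 17.452 / l_1 = 17.452 / 0.98 = 17.808163… → 17.808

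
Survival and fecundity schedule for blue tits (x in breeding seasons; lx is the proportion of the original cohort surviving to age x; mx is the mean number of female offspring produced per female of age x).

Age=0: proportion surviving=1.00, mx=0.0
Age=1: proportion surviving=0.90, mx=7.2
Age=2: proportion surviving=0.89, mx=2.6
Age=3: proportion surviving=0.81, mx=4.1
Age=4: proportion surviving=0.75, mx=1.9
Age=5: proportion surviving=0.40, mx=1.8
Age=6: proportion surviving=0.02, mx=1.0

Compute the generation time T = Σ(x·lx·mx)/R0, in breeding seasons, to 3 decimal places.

lx·mx: 0, 6.48, 2.314, 3.321, 1.425, 0.72, 0.02 → R0 = 14.28
x·lx·mx: 0, 6.48, 4.628, 9.963, 5.7, 3.6, 0.12 → Σ = 30.491
T = 30.491 / 14.28 = 2.135224… → 2.135

2.135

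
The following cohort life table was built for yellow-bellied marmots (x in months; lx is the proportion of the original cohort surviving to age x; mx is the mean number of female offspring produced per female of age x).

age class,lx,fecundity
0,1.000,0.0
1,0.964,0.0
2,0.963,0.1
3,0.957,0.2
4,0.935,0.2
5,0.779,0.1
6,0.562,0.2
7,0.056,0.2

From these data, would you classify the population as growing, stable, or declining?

R0 = Σ lx·mx = 0 + 0 + 0.0963 + 0.1914 + 0.187 + 0.0779 + 0.1124 + 0.0112 = 0.6762
R0 < 1, so the population is declining.

declining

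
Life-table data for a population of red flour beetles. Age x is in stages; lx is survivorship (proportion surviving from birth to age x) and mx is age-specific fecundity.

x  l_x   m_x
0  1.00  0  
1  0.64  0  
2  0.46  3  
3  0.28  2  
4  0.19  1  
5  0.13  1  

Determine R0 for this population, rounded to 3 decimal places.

2.260

lx·mx by age: 0, 0, 1.38, 0.56, 0.19, 0.13
R0 = Σ lx·mx = 2.26 → 2.260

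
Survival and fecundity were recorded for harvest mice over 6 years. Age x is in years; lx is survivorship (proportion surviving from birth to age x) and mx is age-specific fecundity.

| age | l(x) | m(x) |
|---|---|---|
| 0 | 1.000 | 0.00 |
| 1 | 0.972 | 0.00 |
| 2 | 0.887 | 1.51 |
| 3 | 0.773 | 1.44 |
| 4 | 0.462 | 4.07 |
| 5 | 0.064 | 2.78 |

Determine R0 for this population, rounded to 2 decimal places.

4.51

lx·mx by age: 0, 0, 1.33937, 1.11312, 1.88034, 0.17792
R0 = Σ lx·mx = 4.51075 → 4.51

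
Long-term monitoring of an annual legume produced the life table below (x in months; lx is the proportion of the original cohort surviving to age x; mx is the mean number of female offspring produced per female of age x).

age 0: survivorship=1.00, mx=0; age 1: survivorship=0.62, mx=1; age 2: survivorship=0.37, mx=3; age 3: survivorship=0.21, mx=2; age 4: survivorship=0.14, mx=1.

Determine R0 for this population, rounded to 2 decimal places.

2.29

lx·mx by age: 0, 0.62, 1.11, 0.42, 0.14
R0 = Σ lx·mx = 2.29 → 2.29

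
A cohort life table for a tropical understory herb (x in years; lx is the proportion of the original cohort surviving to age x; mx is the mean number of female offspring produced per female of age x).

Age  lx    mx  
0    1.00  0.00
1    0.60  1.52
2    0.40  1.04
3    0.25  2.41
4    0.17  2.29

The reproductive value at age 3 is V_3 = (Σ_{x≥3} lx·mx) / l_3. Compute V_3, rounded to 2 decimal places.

3.97

lx·mx for x ≥ 3: 0.6025, 0.3893 → sum = 0.9918
V_3 = 0.9918 / l_3 = 0.9918 / 0.25 = 3.9672 → 3.97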